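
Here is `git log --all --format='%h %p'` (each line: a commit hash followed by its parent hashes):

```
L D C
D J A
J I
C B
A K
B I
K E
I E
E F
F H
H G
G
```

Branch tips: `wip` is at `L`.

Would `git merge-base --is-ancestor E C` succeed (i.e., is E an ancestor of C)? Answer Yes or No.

Ancestors of C (commits reachable by following parents): {B, C, E, F, G, H, I}.
E is in that set, so it is an ancestor of C.

Yes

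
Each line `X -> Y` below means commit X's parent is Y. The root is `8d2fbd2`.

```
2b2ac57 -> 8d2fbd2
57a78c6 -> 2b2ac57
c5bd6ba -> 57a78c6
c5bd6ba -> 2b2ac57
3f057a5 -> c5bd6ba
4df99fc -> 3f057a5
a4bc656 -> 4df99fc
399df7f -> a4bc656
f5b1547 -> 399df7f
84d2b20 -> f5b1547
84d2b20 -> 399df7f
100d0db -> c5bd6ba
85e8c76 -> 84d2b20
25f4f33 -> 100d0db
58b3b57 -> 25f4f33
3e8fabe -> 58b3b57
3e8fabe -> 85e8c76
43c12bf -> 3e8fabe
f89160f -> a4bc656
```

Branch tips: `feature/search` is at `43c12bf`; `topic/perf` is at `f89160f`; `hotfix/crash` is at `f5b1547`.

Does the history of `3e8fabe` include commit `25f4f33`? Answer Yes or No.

Ancestors of 3e8fabe (commits reachable by following parents): {100d0db, 25f4f33, 2b2ac57, 399df7f, 3e8fabe, 3f057a5, 4df99fc, 57a78c6, 58b3b57, 84d2b20, 85e8c76, 8d2fbd2, a4bc656, c5bd6ba, f5b1547}.
25f4f33 is in that set, so it is an ancestor of 3e8fabe.

Yes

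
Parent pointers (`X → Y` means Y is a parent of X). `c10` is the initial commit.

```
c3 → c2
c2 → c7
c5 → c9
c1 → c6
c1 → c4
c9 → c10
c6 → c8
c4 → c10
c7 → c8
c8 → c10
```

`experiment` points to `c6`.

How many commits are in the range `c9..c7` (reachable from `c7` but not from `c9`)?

2

Reachable from c7: {c10, c7, c8}.
Reachable from c9: {c10, c9}.
In c7's history but not c9's: {c7, c8} — 2 commits.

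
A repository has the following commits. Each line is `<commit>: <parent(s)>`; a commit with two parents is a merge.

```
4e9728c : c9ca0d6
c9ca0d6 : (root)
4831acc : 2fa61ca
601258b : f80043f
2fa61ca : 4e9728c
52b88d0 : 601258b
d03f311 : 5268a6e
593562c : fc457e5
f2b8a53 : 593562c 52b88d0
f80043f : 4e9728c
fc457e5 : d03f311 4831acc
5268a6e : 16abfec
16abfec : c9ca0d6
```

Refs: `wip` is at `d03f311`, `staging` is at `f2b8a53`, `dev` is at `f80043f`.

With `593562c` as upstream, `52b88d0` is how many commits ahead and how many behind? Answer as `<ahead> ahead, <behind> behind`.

3 ahead, 7 behind

Reachable from 52b88d0: {4e9728c, 52b88d0, 601258b, c9ca0d6, f80043f}.
Reachable from 593562c: {16abfec, 2fa61ca, 4831acc, 4e9728c, 5268a6e, 593562c, c9ca0d6, d03f311, fc457e5}.
Only in 52b88d0's history (ahead): {52b88d0, 601258b, f80043f} — 3.
Only in 593562c's history (behind): {16abfec, 2fa61ca, 4831acc, 5268a6e, 593562c, d03f311, fc457e5} — 7.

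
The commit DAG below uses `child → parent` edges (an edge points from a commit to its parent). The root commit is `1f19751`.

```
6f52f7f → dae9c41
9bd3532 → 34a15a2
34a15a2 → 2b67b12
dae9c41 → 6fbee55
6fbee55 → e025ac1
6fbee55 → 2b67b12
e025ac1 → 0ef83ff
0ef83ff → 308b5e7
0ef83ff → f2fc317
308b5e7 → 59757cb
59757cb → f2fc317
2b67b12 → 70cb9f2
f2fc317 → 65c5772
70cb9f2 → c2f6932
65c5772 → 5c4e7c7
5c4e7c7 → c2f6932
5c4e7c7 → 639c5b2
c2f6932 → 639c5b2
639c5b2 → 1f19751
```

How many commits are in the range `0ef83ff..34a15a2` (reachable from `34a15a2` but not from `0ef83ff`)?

Reachable from 34a15a2: {1f19751, 2b67b12, 34a15a2, 639c5b2, 70cb9f2, c2f6932}.
Reachable from 0ef83ff: {0ef83ff, 1f19751, 308b5e7, 59757cb, 5c4e7c7, 639c5b2, 65c5772, c2f6932, f2fc317}.
In 34a15a2's history but not 0ef83ff's: {2b67b12, 34a15a2, 70cb9f2} — 3 commits.

3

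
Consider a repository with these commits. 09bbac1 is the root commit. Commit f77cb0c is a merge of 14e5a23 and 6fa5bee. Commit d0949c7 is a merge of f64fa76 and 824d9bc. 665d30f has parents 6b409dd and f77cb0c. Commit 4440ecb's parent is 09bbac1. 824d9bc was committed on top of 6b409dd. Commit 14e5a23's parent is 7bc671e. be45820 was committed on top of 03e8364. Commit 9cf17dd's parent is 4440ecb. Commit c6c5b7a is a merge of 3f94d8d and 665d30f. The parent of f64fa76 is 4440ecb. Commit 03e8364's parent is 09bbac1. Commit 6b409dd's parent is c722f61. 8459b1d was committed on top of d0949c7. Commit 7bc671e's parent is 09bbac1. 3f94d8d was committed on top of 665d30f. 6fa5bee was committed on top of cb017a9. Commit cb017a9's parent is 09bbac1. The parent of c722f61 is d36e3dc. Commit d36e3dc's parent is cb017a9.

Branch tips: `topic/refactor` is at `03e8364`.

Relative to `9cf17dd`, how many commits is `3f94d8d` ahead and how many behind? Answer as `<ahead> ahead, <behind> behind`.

Reachable from 3f94d8d: {09bbac1, 14e5a23, 3f94d8d, 665d30f, 6b409dd, 6fa5bee, 7bc671e, c722f61, cb017a9, d36e3dc, f77cb0c}.
Reachable from 9cf17dd: {09bbac1, 4440ecb, 9cf17dd}.
Only in 3f94d8d's history (ahead): {14e5a23, 3f94d8d, 665d30f, 6b409dd, 6fa5bee, 7bc671e, c722f61, cb017a9, d36e3dc, f77cb0c} — 10.
Only in 9cf17dd's history (behind): {4440ecb, 9cf17dd} — 2.

10 ahead, 2 behind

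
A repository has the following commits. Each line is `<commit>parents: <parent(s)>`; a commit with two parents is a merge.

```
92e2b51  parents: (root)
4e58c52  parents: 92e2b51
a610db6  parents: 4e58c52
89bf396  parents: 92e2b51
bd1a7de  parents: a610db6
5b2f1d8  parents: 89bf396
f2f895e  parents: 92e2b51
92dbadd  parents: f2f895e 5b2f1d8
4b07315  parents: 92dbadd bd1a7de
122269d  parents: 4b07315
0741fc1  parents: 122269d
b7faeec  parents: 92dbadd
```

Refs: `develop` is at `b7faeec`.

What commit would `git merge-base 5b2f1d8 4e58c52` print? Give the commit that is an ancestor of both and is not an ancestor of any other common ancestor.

92e2b51

Ancestors of 5b2f1d8: {5b2f1d8, 89bf396, 92e2b51}.
Ancestors of 4e58c52: {4e58c52, 92e2b51}.
Common ancestors: {92e2b51}.
The only common ancestor is 92e2b51, so it is the merge base.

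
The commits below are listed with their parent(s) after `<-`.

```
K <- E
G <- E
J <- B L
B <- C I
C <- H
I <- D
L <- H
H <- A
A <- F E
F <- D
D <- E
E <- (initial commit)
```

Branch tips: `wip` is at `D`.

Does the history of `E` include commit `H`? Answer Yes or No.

No

Ancestors of E: {E}.
H is not in that set, so it is not an ancestor of E.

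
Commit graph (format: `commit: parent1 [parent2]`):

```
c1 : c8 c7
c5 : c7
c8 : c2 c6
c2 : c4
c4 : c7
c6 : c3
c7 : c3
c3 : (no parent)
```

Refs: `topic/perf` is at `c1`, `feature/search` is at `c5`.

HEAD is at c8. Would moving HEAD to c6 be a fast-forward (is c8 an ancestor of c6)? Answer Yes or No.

A fast-forward from c8 to c6 is possible iff c8 is an ancestor of c6.
Ancestors of c6: {c3, c6}.
c8 is not among them, so fast-forward is not possible.

No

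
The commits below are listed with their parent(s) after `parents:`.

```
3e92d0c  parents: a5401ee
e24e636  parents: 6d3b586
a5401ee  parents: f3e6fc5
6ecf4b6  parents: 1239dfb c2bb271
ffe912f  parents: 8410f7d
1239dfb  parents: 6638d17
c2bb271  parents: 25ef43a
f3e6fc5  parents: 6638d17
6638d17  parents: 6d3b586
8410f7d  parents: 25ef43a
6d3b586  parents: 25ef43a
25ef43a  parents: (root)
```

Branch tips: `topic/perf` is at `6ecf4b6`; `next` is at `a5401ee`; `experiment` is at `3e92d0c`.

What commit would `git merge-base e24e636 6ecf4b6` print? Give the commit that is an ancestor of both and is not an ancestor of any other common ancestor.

Ancestors of e24e636: {25ef43a, 6d3b586, e24e636}.
Ancestors of 6ecf4b6: {1239dfb, 25ef43a, 6638d17, 6d3b586, 6ecf4b6, c2bb271}.
Common ancestors: {25ef43a, 6d3b586}.
Among these, 6d3b586 is not an ancestor of any other common ancestor — it is the merge base.

6d3b586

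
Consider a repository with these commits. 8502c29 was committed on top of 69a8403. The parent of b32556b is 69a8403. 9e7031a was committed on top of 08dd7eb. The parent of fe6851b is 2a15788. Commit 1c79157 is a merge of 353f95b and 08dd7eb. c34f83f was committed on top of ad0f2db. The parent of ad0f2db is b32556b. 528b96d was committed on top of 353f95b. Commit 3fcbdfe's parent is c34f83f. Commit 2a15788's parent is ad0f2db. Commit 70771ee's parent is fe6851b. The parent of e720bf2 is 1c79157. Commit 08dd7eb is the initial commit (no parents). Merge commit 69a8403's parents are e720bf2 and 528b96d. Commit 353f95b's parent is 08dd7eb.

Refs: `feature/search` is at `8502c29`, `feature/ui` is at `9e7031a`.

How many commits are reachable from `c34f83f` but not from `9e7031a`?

8

Reachable from c34f83f: {08dd7eb, 1c79157, 353f95b, 528b96d, 69a8403, ad0f2db, b32556b, c34f83f, e720bf2}.
Reachable from 9e7031a: {08dd7eb, 9e7031a}.
In c34f83f's history but not 9e7031a's: {1c79157, 353f95b, 528b96d, 69a8403, ad0f2db, b32556b, c34f83f, e720bf2} — 8 commits.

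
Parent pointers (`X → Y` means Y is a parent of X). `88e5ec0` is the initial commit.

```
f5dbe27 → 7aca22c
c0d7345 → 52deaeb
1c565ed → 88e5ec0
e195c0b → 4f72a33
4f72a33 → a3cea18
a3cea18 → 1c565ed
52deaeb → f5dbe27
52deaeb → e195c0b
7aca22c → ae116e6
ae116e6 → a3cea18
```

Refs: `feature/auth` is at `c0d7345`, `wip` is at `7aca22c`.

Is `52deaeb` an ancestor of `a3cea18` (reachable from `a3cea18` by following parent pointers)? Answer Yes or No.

Ancestors of a3cea18: {1c565ed, 88e5ec0, a3cea18}.
52deaeb is not in that set, so it is not an ancestor of a3cea18.

No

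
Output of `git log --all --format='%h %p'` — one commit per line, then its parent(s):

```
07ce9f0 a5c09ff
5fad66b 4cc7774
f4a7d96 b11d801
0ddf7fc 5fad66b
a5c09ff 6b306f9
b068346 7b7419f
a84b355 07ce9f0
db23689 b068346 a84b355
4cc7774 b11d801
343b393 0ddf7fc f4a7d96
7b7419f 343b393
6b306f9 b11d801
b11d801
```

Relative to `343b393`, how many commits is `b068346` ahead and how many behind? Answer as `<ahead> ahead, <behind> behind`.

2 ahead, 0 behind

Reachable from b068346: {0ddf7fc, 343b393, 4cc7774, 5fad66b, 7b7419f, b068346, b11d801, f4a7d96}.
Reachable from 343b393: {0ddf7fc, 343b393, 4cc7774, 5fad66b, b11d801, f4a7d96}.
Only in b068346's history (ahead): {7b7419f, b068346} — 2.
Only in 343b393's history (behind): {} — 0.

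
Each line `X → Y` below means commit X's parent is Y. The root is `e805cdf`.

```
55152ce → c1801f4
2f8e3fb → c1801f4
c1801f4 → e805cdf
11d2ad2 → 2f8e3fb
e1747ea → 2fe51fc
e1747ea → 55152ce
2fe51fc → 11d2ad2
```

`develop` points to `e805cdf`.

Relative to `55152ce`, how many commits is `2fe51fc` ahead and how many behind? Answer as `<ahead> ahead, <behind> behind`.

Reachable from 2fe51fc: {11d2ad2, 2f8e3fb, 2fe51fc, c1801f4, e805cdf}.
Reachable from 55152ce: {55152ce, c1801f4, e805cdf}.
Only in 2fe51fc's history (ahead): {11d2ad2, 2f8e3fb, 2fe51fc} — 3.
Only in 55152ce's history (behind): {55152ce} — 1.

3 ahead, 1 behind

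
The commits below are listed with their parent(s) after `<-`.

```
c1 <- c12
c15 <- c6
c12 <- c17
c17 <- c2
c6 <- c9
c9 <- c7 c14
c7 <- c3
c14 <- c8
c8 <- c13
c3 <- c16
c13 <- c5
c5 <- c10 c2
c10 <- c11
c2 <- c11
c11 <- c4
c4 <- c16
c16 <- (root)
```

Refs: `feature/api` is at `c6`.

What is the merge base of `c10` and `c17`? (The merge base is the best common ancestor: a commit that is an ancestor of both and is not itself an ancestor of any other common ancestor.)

Ancestors of c10: {c10, c11, c16, c4}.
Ancestors of c17: {c11, c16, c17, c2, c4}.
Common ancestors: {c11, c16, c4}.
Among these, c11 is not an ancestor of any other common ancestor — it is the merge base.

c11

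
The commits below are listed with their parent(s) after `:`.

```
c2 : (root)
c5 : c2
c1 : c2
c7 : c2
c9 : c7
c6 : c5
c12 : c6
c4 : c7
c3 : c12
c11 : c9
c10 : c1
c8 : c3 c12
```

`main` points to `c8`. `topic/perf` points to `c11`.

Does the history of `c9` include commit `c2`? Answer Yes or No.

Ancestors of c9 (commits reachable by following parents): {c2, c7, c9}.
c2 is in that set, so it is an ancestor of c9.

Yes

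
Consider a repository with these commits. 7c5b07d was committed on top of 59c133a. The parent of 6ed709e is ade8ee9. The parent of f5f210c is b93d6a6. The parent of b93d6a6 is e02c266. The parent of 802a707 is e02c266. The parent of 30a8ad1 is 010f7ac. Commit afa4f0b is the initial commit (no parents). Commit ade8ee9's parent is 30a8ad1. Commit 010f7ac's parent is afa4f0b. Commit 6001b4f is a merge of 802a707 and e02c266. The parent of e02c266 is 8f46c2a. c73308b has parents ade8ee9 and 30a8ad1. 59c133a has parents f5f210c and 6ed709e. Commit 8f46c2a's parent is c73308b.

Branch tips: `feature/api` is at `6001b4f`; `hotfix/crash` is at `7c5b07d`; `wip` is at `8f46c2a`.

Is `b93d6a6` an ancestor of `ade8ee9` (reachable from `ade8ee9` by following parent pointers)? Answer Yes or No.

Ancestors of ade8ee9: {010f7ac, 30a8ad1, ade8ee9, afa4f0b}.
b93d6a6 is not in that set, so it is not an ancestor of ade8ee9.

No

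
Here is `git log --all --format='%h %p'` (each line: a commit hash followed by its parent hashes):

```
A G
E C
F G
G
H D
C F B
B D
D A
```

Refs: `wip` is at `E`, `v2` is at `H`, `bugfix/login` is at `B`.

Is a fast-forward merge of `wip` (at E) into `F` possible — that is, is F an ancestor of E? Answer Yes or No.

A fast-forward from F to E is possible iff F is an ancestor of E.
Ancestors of E: {A, B, C, D, E, F, G}.
F is among them, so fast-forward is possible.

Yes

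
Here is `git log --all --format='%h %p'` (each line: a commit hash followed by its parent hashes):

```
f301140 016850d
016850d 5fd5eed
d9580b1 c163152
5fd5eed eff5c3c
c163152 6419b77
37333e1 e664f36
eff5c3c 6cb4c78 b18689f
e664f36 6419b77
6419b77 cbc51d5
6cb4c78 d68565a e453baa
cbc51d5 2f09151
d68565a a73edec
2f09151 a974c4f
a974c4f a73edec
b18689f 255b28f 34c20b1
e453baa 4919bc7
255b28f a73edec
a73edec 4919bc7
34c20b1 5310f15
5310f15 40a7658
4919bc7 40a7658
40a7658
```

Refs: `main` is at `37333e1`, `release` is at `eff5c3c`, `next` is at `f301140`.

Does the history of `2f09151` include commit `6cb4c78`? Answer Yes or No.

Ancestors of 2f09151: {2f09151, 40a7658, 4919bc7, a73edec, a974c4f}.
6cb4c78 is not in that set, so it is not an ancestor of 2f09151.

No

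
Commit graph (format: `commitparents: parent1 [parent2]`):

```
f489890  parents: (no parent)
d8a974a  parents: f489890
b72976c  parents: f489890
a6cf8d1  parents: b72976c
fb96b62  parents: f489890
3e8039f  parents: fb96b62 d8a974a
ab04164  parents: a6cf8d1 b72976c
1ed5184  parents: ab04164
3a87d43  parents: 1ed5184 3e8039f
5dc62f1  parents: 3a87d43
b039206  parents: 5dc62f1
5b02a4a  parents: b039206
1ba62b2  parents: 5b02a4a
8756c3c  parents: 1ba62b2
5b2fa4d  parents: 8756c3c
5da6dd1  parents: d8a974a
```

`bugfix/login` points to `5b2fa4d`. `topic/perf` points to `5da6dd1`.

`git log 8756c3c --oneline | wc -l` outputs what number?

Walking parent pointers from 8756c3c: reachable set = {1ba62b2, 1ed5184, 3a87d43, 3e8039f, 5b02a4a, 5dc62f1, 8756c3c, a6cf8d1, ab04164, b039206, b72976c, d8a974a, f489890, fb96b62}.
That is 14 commits.

14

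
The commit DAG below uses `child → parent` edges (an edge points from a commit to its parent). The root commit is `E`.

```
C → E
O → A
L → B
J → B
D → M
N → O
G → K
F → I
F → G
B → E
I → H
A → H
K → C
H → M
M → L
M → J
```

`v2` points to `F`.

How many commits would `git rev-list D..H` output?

1

Reachable from H: {B, E, H, J, L, M}.
Reachable from D: {B, D, E, J, L, M}.
In H's history but not D's: {H} — 1 commit.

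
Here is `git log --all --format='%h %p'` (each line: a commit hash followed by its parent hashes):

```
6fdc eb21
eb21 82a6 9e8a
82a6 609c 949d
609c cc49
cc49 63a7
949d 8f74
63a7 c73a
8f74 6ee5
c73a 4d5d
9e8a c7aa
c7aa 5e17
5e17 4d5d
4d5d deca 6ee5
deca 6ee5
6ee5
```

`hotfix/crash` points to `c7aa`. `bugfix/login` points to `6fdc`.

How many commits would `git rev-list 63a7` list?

Walking parent pointers from 63a7: reachable set = {4d5d, 63a7, 6ee5, c73a, deca}.
That is 5 commits.

5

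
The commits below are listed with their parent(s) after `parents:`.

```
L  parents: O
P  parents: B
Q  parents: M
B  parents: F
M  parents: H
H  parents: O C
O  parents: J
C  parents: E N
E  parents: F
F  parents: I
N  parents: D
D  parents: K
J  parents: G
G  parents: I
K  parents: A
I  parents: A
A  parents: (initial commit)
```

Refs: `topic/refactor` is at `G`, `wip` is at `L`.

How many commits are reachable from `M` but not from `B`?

Reachable from M: {A, C, D, E, F, G, H, I, J, K, M, N, O}.
Reachable from B: {A, B, F, I}.
In M's history but not B's: {C, D, E, G, H, J, K, M, N, O} — 10 commits.

10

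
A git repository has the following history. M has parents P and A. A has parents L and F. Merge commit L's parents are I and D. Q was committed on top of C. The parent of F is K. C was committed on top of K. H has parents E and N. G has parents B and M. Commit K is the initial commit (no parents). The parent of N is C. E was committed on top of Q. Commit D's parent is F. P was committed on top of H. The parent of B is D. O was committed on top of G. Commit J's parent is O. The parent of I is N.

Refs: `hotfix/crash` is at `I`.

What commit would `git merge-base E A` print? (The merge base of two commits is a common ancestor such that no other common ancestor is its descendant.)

C

Ancestors of E: {C, E, K, Q}.
Ancestors of A: {A, C, D, F, I, K, L, N}.
Common ancestors: {C, K}.
Among these, C is not an ancestor of any other common ancestor — it is the merge base.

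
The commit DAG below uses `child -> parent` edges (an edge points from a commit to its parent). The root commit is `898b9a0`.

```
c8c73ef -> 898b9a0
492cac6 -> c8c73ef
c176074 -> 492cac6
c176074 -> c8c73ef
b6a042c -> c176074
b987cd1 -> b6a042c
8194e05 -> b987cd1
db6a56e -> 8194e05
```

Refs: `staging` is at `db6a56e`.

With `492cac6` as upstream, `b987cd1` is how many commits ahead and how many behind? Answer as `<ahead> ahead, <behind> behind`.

Reachable from b987cd1: {492cac6, 898b9a0, b6a042c, b987cd1, c176074, c8c73ef}.
Reachable from 492cac6: {492cac6, 898b9a0, c8c73ef}.
Only in b987cd1's history (ahead): {b6a042c, b987cd1, c176074} — 3.
Only in 492cac6's history (behind): {} — 0.

3 ahead, 0 behind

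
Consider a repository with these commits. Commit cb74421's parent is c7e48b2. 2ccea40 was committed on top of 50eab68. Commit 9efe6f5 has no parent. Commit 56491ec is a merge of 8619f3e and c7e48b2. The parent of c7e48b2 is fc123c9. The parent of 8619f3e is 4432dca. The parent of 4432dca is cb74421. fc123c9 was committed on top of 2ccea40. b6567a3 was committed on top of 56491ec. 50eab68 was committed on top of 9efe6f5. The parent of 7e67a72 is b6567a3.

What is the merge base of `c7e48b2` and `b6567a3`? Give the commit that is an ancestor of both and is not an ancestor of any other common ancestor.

Ancestors of c7e48b2: {2ccea40, 50eab68, 9efe6f5, c7e48b2, fc123c9}.
Ancestors of b6567a3: {2ccea40, 4432dca, 50eab68, 56491ec, 8619f3e, 9efe6f5, b6567a3, c7e48b2, cb74421, fc123c9}.
Common ancestors: {2ccea40, 50eab68, 9efe6f5, c7e48b2, fc123c9}.
Among these, c7e48b2 is not an ancestor of any other common ancestor — it is the merge base.

c7e48b2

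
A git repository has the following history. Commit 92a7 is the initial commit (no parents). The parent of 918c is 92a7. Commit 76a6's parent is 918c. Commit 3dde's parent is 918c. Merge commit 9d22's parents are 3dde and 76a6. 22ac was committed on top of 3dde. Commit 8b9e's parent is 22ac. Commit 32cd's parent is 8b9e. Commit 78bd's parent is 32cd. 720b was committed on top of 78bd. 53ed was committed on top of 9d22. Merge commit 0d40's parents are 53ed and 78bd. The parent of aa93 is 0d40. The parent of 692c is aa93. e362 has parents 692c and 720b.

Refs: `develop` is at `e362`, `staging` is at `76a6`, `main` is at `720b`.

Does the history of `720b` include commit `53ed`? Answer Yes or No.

No

Ancestors of 720b: {22ac, 32cd, 3dde, 720b, 78bd, 8b9e, 918c, 92a7}.
53ed is not in that set, so it is not an ancestor of 720b.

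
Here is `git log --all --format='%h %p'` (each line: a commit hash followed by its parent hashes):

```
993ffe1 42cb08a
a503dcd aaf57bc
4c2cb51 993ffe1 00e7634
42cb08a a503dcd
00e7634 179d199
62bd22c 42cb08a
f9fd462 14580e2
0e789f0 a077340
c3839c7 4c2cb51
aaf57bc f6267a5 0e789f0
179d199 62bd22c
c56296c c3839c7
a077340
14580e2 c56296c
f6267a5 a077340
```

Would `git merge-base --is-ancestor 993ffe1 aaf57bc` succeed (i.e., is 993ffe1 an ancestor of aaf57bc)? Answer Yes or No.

Ancestors of aaf57bc: {0e789f0, a077340, aaf57bc, f6267a5}.
993ffe1 is not in that set, so it is not an ancestor of aaf57bc.

No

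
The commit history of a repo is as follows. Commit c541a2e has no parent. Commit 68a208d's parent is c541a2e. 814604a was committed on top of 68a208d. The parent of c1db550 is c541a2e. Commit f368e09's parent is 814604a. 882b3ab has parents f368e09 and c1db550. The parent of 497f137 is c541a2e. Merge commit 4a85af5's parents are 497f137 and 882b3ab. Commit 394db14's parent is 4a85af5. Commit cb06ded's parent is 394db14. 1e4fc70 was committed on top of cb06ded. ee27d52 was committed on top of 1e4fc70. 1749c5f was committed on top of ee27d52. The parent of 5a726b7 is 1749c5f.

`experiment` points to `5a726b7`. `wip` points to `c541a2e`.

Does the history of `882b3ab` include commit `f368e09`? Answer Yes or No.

Yes

Ancestors of 882b3ab (commits reachable by following parents): {68a208d, 814604a, 882b3ab, c1db550, c541a2e, f368e09}.
f368e09 is in that set, so it is an ancestor of 882b3ab.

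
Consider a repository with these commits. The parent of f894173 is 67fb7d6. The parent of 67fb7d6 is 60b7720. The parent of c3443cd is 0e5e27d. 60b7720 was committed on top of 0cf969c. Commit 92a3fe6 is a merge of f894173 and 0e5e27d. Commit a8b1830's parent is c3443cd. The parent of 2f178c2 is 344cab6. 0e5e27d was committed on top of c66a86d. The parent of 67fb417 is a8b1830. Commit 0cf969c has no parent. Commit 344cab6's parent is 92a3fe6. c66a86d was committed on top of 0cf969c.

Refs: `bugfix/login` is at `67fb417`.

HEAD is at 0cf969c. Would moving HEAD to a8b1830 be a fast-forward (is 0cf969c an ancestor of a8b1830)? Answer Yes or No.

Yes

A fast-forward from 0cf969c to a8b1830 is possible iff 0cf969c is an ancestor of a8b1830.
Ancestors of a8b1830: {0cf969c, 0e5e27d, a8b1830, c3443cd, c66a86d}.
0cf969c is among them, so fast-forward is possible.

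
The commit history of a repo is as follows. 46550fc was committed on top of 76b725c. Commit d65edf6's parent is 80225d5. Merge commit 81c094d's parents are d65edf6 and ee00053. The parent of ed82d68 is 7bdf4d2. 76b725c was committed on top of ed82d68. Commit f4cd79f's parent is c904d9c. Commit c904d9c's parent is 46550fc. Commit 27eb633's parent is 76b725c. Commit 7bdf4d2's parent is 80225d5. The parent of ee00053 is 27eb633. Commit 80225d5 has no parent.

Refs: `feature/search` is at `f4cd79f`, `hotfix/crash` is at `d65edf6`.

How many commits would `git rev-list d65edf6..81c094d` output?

Reachable from 81c094d: {27eb633, 76b725c, 7bdf4d2, 80225d5, 81c094d, d65edf6, ed82d68, ee00053}.
Reachable from d65edf6: {80225d5, d65edf6}.
In 81c094d's history but not d65edf6's: {27eb633, 76b725c, 7bdf4d2, 81c094d, ed82d68, ee00053} — 6 commits.

6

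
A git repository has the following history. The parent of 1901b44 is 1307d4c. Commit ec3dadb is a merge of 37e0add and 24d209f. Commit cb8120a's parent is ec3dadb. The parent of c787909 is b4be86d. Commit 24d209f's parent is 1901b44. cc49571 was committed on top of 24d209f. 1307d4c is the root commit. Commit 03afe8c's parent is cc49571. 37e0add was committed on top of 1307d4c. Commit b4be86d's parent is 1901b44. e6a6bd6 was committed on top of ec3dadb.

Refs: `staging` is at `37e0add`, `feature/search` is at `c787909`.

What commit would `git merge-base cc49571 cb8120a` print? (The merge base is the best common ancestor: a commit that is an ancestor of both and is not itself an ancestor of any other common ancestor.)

Ancestors of cc49571: {1307d4c, 1901b44, 24d209f, cc49571}.
Ancestors of cb8120a: {1307d4c, 1901b44, 24d209f, 37e0add, cb8120a, ec3dadb}.
Common ancestors: {1307d4c, 1901b44, 24d209f}.
Among these, 24d209f is not an ancestor of any other common ancestor — it is the merge base.

24d209f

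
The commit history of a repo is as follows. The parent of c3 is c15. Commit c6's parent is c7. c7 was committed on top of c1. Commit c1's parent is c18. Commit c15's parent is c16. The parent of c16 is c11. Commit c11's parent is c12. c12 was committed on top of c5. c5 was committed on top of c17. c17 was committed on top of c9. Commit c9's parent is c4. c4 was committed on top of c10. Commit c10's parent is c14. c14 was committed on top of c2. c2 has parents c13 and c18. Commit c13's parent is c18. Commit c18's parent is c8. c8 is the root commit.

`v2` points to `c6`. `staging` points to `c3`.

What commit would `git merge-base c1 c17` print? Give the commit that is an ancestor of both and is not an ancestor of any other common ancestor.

Ancestors of c1: {c1, c18, c8}.
Ancestors of c17: {c10, c13, c14, c17, c18, c2, c4, c8, c9}.
Common ancestors: {c18, c8}.
Among these, c18 is not an ancestor of any other common ancestor — it is the merge base.

c18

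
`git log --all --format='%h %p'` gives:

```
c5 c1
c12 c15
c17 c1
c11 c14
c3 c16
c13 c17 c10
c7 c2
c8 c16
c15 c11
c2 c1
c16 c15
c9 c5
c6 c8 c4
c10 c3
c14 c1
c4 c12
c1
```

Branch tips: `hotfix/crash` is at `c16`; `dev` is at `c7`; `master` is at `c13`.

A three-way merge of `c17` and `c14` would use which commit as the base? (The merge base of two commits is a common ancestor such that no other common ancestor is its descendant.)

c1

Ancestors of c17: {c1, c17}.
Ancestors of c14: {c1, c14}.
Common ancestors: {c1}.
The only common ancestor is c1, so it is the merge base.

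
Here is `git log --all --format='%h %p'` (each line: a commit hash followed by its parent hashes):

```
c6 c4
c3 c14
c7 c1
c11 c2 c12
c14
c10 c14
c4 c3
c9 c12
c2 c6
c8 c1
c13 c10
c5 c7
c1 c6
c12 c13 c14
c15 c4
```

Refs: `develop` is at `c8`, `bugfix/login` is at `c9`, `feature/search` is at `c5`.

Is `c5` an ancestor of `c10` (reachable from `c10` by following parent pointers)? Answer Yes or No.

No

Ancestors of c10: {c10, c14}.
c5 is not in that set, so it is not an ancestor of c10.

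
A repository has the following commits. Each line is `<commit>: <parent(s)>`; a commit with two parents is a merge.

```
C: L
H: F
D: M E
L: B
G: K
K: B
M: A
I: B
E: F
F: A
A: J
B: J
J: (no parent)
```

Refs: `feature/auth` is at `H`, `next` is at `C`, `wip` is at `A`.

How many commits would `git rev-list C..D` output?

5

Reachable from D: {A, D, E, F, J, M}.
Reachable from C: {B, C, J, L}.
In D's history but not C's: {A, D, E, F, M} — 5 commits.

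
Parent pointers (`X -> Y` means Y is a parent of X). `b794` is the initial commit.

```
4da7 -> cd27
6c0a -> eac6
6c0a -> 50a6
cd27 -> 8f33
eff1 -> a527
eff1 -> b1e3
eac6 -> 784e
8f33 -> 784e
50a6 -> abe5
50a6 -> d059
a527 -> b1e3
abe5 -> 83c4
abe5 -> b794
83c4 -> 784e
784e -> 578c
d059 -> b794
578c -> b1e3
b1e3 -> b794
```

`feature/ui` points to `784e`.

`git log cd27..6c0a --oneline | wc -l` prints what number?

6

Reachable from 6c0a: {50a6, 578c, 6c0a, 784e, 83c4, abe5, b1e3, b794, d059, eac6}.
Reachable from cd27: {578c, 784e, 8f33, b1e3, b794, cd27}.
In 6c0a's history but not cd27's: {50a6, 6c0a, 83c4, abe5, d059, eac6} — 6 commits.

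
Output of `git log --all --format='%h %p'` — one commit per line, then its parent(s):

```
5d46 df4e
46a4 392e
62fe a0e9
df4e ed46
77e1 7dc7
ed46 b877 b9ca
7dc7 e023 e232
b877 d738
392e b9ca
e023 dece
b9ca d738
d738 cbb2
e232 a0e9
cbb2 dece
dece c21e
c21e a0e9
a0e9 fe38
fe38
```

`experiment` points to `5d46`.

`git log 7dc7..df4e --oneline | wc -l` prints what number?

Reachable from df4e: {a0e9, b877, b9ca, c21e, cbb2, d738, dece, df4e, ed46, fe38}.
Reachable from 7dc7: {7dc7, a0e9, c21e, dece, e023, e232, fe38}.
In df4e's history but not 7dc7's: {b877, b9ca, cbb2, d738, df4e, ed46} — 6 commits.

6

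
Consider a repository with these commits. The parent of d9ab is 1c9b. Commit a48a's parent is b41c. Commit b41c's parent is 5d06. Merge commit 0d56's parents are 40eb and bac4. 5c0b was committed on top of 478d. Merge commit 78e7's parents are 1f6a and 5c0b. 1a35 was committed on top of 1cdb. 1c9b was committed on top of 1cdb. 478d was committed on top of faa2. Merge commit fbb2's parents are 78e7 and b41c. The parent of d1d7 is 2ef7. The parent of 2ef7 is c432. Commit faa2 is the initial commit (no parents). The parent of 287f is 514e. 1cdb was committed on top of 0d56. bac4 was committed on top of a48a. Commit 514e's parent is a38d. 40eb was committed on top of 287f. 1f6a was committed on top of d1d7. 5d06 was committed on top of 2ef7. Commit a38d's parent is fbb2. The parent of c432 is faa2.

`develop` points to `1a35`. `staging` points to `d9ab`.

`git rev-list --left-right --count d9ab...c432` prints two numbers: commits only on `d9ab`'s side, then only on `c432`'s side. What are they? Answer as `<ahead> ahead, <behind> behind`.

19 ahead, 0 behind

Reachable from d9ab: {0d56, 1c9b, 1cdb, 1f6a, 287f, 2ef7, 40eb, 478d, 514e, 5c0b, 5d06, 78e7, a38d, a48a, b41c, bac4, c432, d1d7, d9ab, faa2, fbb2}.
Reachable from c432: {c432, faa2}.
Only in d9ab's history (ahead): {0d56, 1c9b, 1cdb, 1f6a, 287f, 2ef7, 40eb, 478d, 514e, 5c0b, 5d06, 78e7, a38d, a48a, b41c, bac4, d1d7, d9ab, fbb2} — 19.
Only in c432's history (behind): {} — 0.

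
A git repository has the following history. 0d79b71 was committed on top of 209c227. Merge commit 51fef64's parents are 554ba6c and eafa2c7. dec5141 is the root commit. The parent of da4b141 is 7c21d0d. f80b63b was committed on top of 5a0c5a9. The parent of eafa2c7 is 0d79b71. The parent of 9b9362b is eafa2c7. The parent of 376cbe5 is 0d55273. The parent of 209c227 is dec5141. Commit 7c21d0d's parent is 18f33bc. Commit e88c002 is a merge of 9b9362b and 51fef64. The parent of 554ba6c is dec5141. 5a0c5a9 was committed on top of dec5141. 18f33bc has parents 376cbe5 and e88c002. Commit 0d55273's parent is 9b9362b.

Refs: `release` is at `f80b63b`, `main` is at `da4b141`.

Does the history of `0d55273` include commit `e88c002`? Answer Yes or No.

Ancestors of 0d55273: {0d55273, 0d79b71, 209c227, 9b9362b, dec5141, eafa2c7}.
e88c002 is not in that set, so it is not an ancestor of 0d55273.

No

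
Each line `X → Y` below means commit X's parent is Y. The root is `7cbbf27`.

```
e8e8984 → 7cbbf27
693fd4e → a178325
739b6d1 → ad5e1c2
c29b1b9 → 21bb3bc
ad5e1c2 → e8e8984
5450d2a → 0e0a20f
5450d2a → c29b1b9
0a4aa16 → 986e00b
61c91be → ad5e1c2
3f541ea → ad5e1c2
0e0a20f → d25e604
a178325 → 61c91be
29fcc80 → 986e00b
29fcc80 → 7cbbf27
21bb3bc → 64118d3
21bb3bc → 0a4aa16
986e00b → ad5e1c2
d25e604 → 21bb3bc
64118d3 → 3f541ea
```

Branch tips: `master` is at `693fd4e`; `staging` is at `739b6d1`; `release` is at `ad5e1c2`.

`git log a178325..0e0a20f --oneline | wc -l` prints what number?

Reachable from 0e0a20f: {0a4aa16, 0e0a20f, 21bb3bc, 3f541ea, 64118d3, 7cbbf27, 986e00b, ad5e1c2, d25e604, e8e8984}.
Reachable from a178325: {61c91be, 7cbbf27, a178325, ad5e1c2, e8e8984}.
In 0e0a20f's history but not a178325's: {0a4aa16, 0e0a20f, 21bb3bc, 3f541ea, 64118d3, 986e00b, d25e604} — 7 commits.

7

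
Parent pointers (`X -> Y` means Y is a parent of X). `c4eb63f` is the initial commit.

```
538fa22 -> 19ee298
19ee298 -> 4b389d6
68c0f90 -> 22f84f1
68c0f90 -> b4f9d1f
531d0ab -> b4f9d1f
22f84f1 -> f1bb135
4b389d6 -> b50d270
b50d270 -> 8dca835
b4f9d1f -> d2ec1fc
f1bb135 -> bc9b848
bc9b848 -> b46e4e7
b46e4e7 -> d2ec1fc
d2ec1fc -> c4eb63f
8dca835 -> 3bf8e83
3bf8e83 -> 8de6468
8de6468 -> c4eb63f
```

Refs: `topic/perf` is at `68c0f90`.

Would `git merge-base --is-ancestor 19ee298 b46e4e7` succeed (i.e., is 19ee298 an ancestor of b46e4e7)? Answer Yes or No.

Ancestors of b46e4e7: {b46e4e7, c4eb63f, d2ec1fc}.
19ee298 is not in that set, so it is not an ancestor of b46e4e7.

No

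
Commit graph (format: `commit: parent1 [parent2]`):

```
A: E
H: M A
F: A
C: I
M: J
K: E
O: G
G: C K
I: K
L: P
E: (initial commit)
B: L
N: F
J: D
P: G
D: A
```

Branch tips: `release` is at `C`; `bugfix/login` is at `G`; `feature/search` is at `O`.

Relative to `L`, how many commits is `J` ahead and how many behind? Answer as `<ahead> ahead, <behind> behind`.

3 ahead, 6 behind

Reachable from J: {A, D, E, J}.
Reachable from L: {C, E, G, I, K, L, P}.
Only in J's history (ahead): {A, D, J} — 3.
Only in L's history (behind): {C, G, I, K, L, P} — 6.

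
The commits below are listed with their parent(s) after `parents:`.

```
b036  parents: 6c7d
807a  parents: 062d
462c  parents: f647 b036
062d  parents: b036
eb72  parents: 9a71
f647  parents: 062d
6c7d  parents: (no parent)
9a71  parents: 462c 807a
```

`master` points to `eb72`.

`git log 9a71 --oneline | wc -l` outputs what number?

Walking parent pointers from 9a71: reachable set = {062d, 462c, 6c7d, 807a, 9a71, b036, f647}.
That is 7 commits.

7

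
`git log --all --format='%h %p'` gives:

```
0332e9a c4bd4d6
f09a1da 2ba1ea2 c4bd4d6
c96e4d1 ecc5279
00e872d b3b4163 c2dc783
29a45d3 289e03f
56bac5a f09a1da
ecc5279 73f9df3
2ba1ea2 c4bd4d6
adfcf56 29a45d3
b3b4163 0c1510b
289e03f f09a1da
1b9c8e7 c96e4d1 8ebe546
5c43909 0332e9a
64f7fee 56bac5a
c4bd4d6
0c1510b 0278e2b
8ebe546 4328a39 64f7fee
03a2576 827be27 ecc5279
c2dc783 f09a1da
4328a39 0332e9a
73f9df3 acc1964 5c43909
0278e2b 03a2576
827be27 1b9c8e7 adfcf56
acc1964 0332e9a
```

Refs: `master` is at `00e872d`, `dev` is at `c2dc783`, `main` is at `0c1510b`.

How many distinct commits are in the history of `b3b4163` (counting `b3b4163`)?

Walking parent pointers from b3b4163: reachable set = {0278e2b, 0332e9a, 03a2576, 0c1510b, 1b9c8e7, 289e03f, 29a45d3, 2ba1ea2, 4328a39, 56bac5a, 5c43909, 64f7fee, 73f9df3, 827be27, 8ebe546, acc1964, adfcf56, b3b4163, c4bd4d6, c96e4d1, ecc5279, f09a1da}.
That is 22 commits.

22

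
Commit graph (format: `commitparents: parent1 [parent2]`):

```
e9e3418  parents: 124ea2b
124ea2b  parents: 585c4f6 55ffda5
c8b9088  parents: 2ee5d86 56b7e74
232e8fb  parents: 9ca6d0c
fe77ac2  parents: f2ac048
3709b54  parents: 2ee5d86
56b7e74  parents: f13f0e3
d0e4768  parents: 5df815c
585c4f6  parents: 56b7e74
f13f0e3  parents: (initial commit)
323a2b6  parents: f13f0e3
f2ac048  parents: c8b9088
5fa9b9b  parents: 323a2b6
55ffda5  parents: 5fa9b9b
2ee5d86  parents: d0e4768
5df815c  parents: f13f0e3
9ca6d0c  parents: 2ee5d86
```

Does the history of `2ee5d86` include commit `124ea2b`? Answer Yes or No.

Ancestors of 2ee5d86: {2ee5d86, 5df815c, d0e4768, f13f0e3}.
124ea2b is not in that set, so it is not an ancestor of 2ee5d86.

No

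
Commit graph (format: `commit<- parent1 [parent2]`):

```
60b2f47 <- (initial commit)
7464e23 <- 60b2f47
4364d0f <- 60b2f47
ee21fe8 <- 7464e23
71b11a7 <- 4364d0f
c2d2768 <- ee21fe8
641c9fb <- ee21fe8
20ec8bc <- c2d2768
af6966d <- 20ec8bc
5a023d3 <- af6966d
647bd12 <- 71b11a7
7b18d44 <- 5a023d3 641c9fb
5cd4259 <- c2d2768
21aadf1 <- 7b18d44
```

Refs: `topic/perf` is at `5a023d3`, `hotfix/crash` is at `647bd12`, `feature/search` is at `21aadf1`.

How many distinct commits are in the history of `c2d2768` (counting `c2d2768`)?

4

Walking parent pointers from c2d2768: reachable set = {60b2f47, 7464e23, c2d2768, ee21fe8}.
That is 4 commits.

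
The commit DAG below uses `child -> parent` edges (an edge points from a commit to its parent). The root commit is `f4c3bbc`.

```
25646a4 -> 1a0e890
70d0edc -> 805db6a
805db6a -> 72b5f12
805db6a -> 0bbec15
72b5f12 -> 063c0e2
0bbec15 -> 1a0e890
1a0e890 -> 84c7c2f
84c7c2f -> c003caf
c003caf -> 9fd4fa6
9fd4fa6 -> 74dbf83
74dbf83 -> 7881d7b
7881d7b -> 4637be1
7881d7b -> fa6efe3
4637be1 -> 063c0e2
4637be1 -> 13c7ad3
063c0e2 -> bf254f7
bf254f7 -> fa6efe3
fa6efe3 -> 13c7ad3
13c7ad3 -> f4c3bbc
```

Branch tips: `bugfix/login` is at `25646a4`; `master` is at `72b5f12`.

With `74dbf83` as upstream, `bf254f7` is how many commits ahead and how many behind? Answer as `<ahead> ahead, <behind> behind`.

Reachable from bf254f7: {13c7ad3, bf254f7, f4c3bbc, fa6efe3}.
Reachable from 74dbf83: {063c0e2, 13c7ad3, 4637be1, 74dbf83, 7881d7b, bf254f7, f4c3bbc, fa6efe3}.
Only in bf254f7's history (ahead): {} — 0.
Only in 74dbf83's history (behind): {063c0e2, 4637be1, 74dbf83, 7881d7b} — 4.

0 ahead, 4 behind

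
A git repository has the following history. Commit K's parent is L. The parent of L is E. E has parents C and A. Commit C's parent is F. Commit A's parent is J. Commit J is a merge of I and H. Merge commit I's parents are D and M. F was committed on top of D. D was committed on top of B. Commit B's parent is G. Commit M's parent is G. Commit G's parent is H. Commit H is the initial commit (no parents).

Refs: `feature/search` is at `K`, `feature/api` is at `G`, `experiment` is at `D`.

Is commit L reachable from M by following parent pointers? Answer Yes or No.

No

Ancestors of M: {G, H, M}.
L is not in that set, so it is not an ancestor of M.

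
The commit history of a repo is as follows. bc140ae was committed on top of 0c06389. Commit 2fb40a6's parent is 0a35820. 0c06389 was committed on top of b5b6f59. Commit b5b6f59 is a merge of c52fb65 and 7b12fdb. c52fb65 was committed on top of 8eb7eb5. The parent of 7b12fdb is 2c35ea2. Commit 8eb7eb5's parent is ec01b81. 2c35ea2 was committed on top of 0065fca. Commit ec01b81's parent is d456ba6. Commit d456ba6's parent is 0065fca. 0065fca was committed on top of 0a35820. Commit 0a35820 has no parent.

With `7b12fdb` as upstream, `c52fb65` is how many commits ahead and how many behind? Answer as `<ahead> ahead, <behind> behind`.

4 ahead, 2 behind

Reachable from c52fb65: {0065fca, 0a35820, 8eb7eb5, c52fb65, d456ba6, ec01b81}.
Reachable from 7b12fdb: {0065fca, 0a35820, 2c35ea2, 7b12fdb}.
Only in c52fb65's history (ahead): {8eb7eb5, c52fb65, d456ba6, ec01b81} — 4.
Only in 7b12fdb's history (behind): {2c35ea2, 7b12fdb} — 2.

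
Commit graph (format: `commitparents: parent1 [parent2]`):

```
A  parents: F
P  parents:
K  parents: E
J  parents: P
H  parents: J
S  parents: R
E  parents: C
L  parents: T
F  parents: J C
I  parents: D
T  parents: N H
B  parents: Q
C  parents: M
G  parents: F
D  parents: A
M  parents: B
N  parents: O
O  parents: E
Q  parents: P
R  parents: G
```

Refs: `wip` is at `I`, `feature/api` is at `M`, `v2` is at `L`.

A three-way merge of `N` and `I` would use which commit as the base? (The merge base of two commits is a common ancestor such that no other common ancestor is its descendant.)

Ancestors of N: {B, C, E, M, N, O, P, Q}.
Ancestors of I: {A, B, C, D, F, I, J, M, P, Q}.
Common ancestors: {B, C, M, P, Q}.
Among these, C is not an ancestor of any other common ancestor — it is the merge base.

C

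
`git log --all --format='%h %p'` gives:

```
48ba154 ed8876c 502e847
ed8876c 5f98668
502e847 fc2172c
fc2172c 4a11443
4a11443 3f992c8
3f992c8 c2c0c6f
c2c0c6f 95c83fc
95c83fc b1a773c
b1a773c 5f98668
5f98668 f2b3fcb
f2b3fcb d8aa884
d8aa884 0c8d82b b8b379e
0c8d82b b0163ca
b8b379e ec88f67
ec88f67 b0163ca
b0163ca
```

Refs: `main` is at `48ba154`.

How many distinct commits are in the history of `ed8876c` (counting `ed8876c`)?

Walking parent pointers from ed8876c: reachable set = {0c8d82b, 5f98668, b0163ca, b8b379e, d8aa884, ec88f67, ed8876c, f2b3fcb}.
That is 8 commits.

8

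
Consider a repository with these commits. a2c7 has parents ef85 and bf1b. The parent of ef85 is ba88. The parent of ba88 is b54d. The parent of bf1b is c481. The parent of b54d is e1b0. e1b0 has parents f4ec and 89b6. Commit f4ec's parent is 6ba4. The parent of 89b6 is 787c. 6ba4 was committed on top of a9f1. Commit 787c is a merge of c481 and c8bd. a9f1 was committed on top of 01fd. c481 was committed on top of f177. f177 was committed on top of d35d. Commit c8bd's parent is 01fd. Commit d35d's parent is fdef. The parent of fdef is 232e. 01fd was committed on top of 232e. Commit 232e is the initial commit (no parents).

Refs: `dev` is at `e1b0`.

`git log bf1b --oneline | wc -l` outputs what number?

6

Walking parent pointers from bf1b: reachable set = {232e, bf1b, c481, d35d, f177, fdef}.
That is 6 commits.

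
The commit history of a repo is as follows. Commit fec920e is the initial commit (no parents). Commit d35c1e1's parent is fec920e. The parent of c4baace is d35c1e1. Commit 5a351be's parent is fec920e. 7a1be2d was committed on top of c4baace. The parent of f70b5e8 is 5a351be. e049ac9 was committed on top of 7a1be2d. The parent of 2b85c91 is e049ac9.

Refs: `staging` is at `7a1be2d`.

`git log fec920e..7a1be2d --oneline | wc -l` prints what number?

Reachable from 7a1be2d: {7a1be2d, c4baace, d35c1e1, fec920e}.
Reachable from fec920e: {fec920e}.
In 7a1be2d's history but not fec920e's: {7a1be2d, c4baace, d35c1e1} — 3 commits.

3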